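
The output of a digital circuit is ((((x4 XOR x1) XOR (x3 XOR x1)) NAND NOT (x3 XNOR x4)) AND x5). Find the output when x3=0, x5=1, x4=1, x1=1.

Substituting: ((((1 XOR 1) XOR (0 XOR 1)) NAND NOT (0 XNOR 1)) AND 1)
= 0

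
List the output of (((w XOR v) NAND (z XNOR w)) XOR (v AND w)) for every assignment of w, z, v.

w | z | v | Output
------------------
0 | 0 | 0 | 1
0 | 0 | 1 | 0
0 | 1 | 0 | 1
0 | 1 | 1 | 1
1 | 0 | 0 | 1
1 | 0 | 1 | 0
1 | 1 | 0 | 0
1 | 1 | 1 | 0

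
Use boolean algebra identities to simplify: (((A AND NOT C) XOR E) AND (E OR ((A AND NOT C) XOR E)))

By absorption (E AND (E OR v) = E):
= ((A AND NOT C) XOR E)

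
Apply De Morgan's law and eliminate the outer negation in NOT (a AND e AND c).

NOT a OR NOT e OR NOT c
De Morgan's: NOT(AND of terms) = OR of negations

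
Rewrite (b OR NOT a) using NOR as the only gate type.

((b NOR (a NOR a)) NOR (b NOR (a NOR a)))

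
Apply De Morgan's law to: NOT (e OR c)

NOT e AND NOT c
De Morgan's: NOT(OR of terms) = AND of negations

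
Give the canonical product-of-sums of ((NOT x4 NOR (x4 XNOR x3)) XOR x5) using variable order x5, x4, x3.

ΠM(0, 1, 3, 6) = (x5 OR x4 OR x3) AND (x5 OR x4 OR NOT x3) AND (x5 OR NOT x4 OR NOT x3) AND (NOT x5 OR NOT x4 OR x3)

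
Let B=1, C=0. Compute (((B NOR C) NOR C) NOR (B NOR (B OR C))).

Substituting: (((1 NOR 0) NOR 0) NOR (1 NOR (1 OR 0)))
= 0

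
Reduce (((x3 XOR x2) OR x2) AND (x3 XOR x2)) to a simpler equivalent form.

By absorption (E AND (E OR v) = E):
= (x3 XOR x2)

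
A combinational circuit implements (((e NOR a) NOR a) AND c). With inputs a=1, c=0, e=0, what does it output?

Substituting: (((0 NOR 1) NOR 1) AND 0)
= 0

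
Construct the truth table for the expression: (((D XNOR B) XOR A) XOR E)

A | E | B | D | Output
----------------------
0 | 0 | 0 | 0 | 1
0 | 0 | 0 | 1 | 0
0 | 0 | 1 | 0 | 0
0 | 0 | 1 | 1 | 1
0 | 1 | 0 | 0 | 0
0 | 1 | 0 | 1 | 1
0 | 1 | 1 | 0 | 1
0 | 1 | 1 | 1 | 0
1 | 0 | 0 | 0 | 0
1 | 0 | 0 | 1 | 1
1 | 0 | 1 | 0 | 1
1 | 0 | 1 | 1 | 0
1 | 1 | 0 | 0 | 1
1 | 1 | 0 | 1 | 0
1 | 1 | 1 | 0 | 0
1 | 1 | 1 | 1 | 1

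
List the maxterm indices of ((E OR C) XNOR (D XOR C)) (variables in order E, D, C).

ΠM(2, 3, 4, 7) = (E OR NOT D OR C) AND (E OR NOT D OR NOT C) AND (NOT E OR D OR C) AND (NOT E OR NOT D OR NOT C)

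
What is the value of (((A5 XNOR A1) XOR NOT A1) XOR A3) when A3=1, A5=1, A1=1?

Substituting: (((1 XNOR 1) XOR NOT 1) XOR 1)
= 0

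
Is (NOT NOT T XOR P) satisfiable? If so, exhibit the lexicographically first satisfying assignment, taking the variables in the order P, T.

P=0, T=1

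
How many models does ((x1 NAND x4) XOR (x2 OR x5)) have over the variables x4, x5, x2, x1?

Satisfying assignments: (0,0,0,0), (0,0,0,1), (1,0,0,0), (1,0,1,1), (1,1,0,1), (1,1,1,1)
Count: 6 out of 16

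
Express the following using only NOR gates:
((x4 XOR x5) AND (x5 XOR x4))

((((((x4 NOR x5) NOR (x4 NOR x5)) NOR ((x4 NOR x5) NOR (x4 NOR x5))) NOR ((((x4 NOR x4) NOR (x5 NOR x5)) NOR ((x4 NOR x4) NOR (x5 NOR x5))) NOR (((x4 NOR x4) NOR (x5 NOR x5)) NOR ((x4 NOR x4) NOR (x5 NOR x5))))) NOR ((((x4 NOR x5) NOR (x4 NOR x5)) NOR ((x4 NOR x5) NOR (x4 NOR x5))) NOR ((((x4 NOR x4) NOR (x5 NOR x5)) NOR ((x4 NOR x4) NOR (x5 NOR x5))) NOR (((x4 NOR x4) NOR (x5 NOR x5)) NOR ((x4 NOR x4) NOR (x5 NOR x5)))))) NOR (((((x5 NOR x4) NOR (x5 NOR x4)) NOR ((x5 NOR x4) NOR (x5 NOR x4))) NOR ((((x5 NOR x5) NOR (x4 NOR x4)) NOR ((x5 NOR x5) NOR (x4 NOR x4))) NOR (((x5 NOR x5) NOR (x4 NOR x4)) NOR ((x5 NOR x5) NOR (x4 NOR x4))))) NOR ((((x5 NOR x4) NOR (x5 NOR x4)) NOR ((x5 NOR x4) NOR (x5 NOR x4))) NOR ((((x5 NOR x5) NOR (x4 NOR x4)) NOR ((x5 NOR x5) NOR (x4 NOR x4))) NOR (((x5 NOR x5) NOR (x4 NOR x4)) NOR ((x5 NOR x5) NOR (x4 NOR x4)))))))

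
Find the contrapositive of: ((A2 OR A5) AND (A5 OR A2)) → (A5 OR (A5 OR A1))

Contrapositive: NOT (A5 OR (A5 OR A1)) → NOT ((A2 OR A5) AND (A5 OR A2))
Note: A statement and its contrapositive are logically equivalent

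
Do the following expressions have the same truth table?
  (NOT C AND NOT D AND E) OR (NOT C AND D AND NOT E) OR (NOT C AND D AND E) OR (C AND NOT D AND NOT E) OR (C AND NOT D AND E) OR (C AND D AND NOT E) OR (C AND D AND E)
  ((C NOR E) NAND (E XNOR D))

Yes, they are equivalent — the two output columns agree on all 8 assignments:
C | D | E | Expression 1 | Expression 2
---------------------------------------
0 | 0 | 0 | 0 | 0
0 | 0 | 1 | 1 | 1
0 | 1 | 0 | 1 | 1
0 | 1 | 1 | 1 | 1
1 | 0 | 0 | 1 | 1
1 | 0 | 1 | 1 | 1
1 | 1 | 0 | 1 | 1
1 | 1 | 1 | 1 | 1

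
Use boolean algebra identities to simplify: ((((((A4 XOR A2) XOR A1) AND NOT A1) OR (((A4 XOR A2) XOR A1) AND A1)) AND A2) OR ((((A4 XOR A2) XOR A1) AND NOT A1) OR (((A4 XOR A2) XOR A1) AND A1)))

By absorption (E OR (E AND v) = E) then distribution ((E AND v) OR (E AND NOT v) = E):
= ((A4 XOR A2) XOR A1)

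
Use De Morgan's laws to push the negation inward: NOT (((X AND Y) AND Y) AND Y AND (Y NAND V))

NOT ((X AND Y) AND Y) OR NOT Y OR NOT (Y NAND V)
De Morgan's: NOT(AND of terms) = OR of negations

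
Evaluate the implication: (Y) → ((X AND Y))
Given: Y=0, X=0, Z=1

Antecedent (Y) = 0; consequent ((X AND Y)) = 0.
0 → 0 = 1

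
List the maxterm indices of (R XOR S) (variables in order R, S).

ΠM(0, 3) = (R OR S) AND (NOT R OR NOT S)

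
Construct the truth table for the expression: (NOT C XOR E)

C | E | Output
--------------
0 | 0 | 1
0 | 1 | 0
1 | 0 | 0
1 | 1 | 1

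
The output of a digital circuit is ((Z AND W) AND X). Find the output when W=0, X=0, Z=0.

Substituting: ((0 AND 0) AND 0)
= 0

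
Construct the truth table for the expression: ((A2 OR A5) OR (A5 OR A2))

A5 | A2 | Output
----------------
0 | 0 | 0
0 | 1 | 1
1 | 0 | 1
1 | 1 | 1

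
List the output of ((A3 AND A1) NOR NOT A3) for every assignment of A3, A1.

A3 | A1 | Output
----------------
0 | 0 | 0
0 | 1 | 0
1 | 0 | 1
1 | 1 | 0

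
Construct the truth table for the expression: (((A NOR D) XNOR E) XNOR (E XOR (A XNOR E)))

A | D | E | Output
------------------
0 | 0 | 0 | 0
0 | 0 | 1 | 1
0 | 1 | 0 | 1
0 | 1 | 1 | 0
1 | 0 | 0 | 0
1 | 0 | 1 | 1
1 | 1 | 0 | 0
1 | 1 | 1 | 1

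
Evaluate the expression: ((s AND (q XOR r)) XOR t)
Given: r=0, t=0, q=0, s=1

Substituting: ((1 AND (0 XOR 0)) XOR 0)
= 0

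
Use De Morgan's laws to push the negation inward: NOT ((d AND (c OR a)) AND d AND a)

NOT (d AND (c OR a)) OR NOT d OR NOT a
De Morgan's: NOT(AND of terms) = OR of negations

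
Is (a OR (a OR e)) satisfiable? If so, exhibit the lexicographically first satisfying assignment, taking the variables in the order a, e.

a=0, e=1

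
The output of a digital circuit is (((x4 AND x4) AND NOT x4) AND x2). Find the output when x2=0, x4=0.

Substituting: (((0 AND 0) AND NOT 0) AND 0)
= 0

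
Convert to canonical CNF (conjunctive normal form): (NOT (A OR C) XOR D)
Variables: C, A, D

(C OR A OR NOT D) AND (C OR NOT A OR D) AND (NOT C OR A OR D) AND (NOT C OR NOT A OR D)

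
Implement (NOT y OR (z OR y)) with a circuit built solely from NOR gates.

(((y NOR y) NOR ((z NOR y) NOR (z NOR y))) NOR ((y NOR y) NOR ((z NOR y) NOR (z NOR y))))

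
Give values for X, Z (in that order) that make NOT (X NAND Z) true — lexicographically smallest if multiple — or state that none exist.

X=1, Z=1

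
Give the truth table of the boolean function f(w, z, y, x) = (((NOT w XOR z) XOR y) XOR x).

w | z | y | x | Output
----------------------
0 | 0 | 0 | 0 | 1
0 | 0 | 0 | 1 | 0
0 | 0 | 1 | 0 | 0
0 | 0 | 1 | 1 | 1
0 | 1 | 0 | 0 | 0
0 | 1 | 0 | 1 | 1
0 | 1 | 1 | 0 | 1
0 | 1 | 1 | 1 | 0
1 | 0 | 0 | 0 | 0
1 | 0 | 0 | 1 | 1
1 | 0 | 1 | 0 | 1
1 | 0 | 1 | 1 | 0
1 | 1 | 0 | 0 | 1
1 | 1 | 0 | 1 | 0
1 | 1 | 1 | 0 | 0
1 | 1 | 1 | 1 | 1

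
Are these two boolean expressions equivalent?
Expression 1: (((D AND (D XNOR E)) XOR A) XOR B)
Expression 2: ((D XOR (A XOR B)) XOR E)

No. Counterexample: with D=0, E=1, A=0, B=0, Expression 1 = 0 but Expression 2 = 1.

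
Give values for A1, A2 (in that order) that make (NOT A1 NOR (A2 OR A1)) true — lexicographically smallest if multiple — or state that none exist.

UNSATISFIABLE - no assignment makes this expression true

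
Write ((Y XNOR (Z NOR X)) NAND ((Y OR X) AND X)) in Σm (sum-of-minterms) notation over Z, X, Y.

Σm(0, 1, 3, 4, 5, 7) = (NOT Z AND NOT X AND NOT Y) OR (NOT Z AND NOT X AND Y) OR (NOT Z AND X AND Y) OR (Z AND NOT X AND NOT Y) OR (Z AND NOT X AND Y) OR (Z AND X AND Y)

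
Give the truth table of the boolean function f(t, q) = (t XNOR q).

t | q | Output
--------------
0 | 0 | 1
0 | 1 | 0
1 | 0 | 0
1 | 1 | 1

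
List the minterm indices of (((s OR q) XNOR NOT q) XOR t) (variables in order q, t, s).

Σm(1, 2, 6, 7) = (NOT q AND NOT t AND s) OR (NOT q AND t AND NOT s) OR (q AND t AND NOT s) OR (q AND t AND s)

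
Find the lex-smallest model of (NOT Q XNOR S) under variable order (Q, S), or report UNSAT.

Q=0, S=1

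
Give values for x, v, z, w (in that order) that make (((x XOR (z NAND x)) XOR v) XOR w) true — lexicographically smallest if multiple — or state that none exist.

x=0, v=0, z=0, w=0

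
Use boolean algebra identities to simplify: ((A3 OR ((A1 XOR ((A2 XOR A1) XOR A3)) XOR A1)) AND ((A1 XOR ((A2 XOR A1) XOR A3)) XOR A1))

By absorption (E AND (E OR v) = E) then XOR self-cancellation ((E XOR v) XOR v = E):
= ((A2 XOR A1) XOR A3)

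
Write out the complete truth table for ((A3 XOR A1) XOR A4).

A3 | A1 | A4 | Output
---------------------
0 | 0 | 0 | 0
0 | 0 | 1 | 1
0 | 1 | 0 | 1
0 | 1 | 1 | 0
1 | 0 | 0 | 1
1 | 0 | 1 | 0
1 | 1 | 0 | 0
1 | 1 | 1 | 1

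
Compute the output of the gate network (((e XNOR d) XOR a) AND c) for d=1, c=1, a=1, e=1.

Substituting: (((1 XNOR 1) XOR 1) AND 1)
= 0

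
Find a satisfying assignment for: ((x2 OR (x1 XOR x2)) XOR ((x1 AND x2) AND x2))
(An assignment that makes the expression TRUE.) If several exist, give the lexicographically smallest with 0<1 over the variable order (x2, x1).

x2=0, x1=1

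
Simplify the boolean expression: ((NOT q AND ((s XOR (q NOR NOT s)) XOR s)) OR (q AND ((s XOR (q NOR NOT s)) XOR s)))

By distribution ((E AND v) OR (E AND NOT v) = E) then XOR self-cancellation ((E XOR v) XOR v = E):
= (q NOR NOT s)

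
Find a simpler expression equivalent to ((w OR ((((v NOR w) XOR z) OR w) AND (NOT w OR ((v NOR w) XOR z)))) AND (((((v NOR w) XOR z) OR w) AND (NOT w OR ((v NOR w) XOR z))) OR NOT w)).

By distribution ((E OR v) AND (E OR NOT v) = E) then distribution ((E OR v) AND (E OR NOT v) = E):
= ((v NOR w) XOR z)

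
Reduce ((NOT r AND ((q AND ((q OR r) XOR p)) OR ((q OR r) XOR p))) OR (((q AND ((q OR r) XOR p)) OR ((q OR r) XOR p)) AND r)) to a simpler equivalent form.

By distribution ((E AND v) OR (E AND NOT v) = E) then absorption (E OR (E AND v) = E):
= ((q OR r) XOR p)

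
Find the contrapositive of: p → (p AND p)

Contrapositive: NOT (p AND p) → NOT p
Note: A statement and its contrapositive are logically equivalent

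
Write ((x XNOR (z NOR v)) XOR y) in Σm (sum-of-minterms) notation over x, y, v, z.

Σm(1, 2, 3, 4, 8, 13, 14, 15) = (NOT x AND NOT y AND NOT v AND z) OR (NOT x AND NOT y AND v AND NOT z) OR (NOT x AND NOT y AND v AND z) OR (NOT x AND y AND NOT v AND NOT z) OR (x AND NOT y AND NOT v AND NOT z) OR (x AND y AND NOT v AND z) OR (x AND y AND v AND NOT z) OR (x AND y AND v AND z)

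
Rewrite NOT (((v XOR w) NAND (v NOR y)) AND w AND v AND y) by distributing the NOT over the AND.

NOT ((v XOR w) NAND (v NOR y)) OR NOT w OR NOT v OR NOT y
De Morgan's: NOT(AND of terms) = OR of negations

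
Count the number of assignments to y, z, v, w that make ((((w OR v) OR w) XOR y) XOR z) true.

Satisfying assignments: (0,0,0,1), (0,0,1,0), (0,0,1,1), (0,1,0,0), (1,0,0,0), (1,1,0,1), (1,1,1,0), (1,1,1,1)
Count: 8 out of 16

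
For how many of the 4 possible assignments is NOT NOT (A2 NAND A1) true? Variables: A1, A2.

Satisfying assignments: (0,0), (0,1), (1,0)
Count: 3 out of 4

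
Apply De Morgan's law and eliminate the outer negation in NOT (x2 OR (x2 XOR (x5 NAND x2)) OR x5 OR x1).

NOT x2 AND NOT (x2 XOR (x5 NAND x2)) AND NOT x5 AND NOT x1
De Morgan's: NOT(OR of terms) = AND of negations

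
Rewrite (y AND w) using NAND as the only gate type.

((y NAND w) NAND (y NAND w))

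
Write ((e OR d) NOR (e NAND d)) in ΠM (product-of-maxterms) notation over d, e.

ΠM(0, 1, 2, 3) = (d OR e) AND (d OR NOT e) AND (NOT d OR e) AND (NOT d OR NOT e)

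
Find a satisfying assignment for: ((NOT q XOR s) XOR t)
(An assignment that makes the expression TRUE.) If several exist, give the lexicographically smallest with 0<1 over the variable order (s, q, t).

s=0, q=0, t=0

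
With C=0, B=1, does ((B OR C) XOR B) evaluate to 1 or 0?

Substituting: ((1 OR 0) XOR 1)
= 0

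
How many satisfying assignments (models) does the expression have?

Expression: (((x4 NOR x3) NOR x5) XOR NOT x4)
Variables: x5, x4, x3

Satisfying assignments: (0,0,0), (0,1,0), (0,1,1), (1,0,0), (1,0,1)
Count: 5 out of 8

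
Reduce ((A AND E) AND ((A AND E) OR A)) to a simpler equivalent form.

By absorption (E AND (E OR v) = E):
= (A AND E)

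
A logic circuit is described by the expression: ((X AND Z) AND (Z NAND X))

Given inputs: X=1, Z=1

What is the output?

Substituting: ((1 AND 1) AND (1 NAND 1))
= 0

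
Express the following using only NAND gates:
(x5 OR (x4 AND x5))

((x5 NAND x5) NAND (((x4 NAND x5) NAND (x4 NAND x5)) NAND ((x4 NAND x5) NAND (x4 NAND x5))))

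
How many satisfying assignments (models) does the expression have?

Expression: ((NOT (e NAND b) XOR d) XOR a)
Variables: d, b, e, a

Satisfying assignments: (0,0,0,1), (0,0,1,1), (0,1,0,1), (0,1,1,0), (1,0,0,0), (1,0,1,0), (1,1,0,0), (1,1,1,1)
Count: 8 out of 16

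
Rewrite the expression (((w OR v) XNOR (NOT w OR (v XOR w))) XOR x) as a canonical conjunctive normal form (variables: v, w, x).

(v OR w OR x) AND (v OR NOT w OR NOT x) AND (NOT v OR w OR NOT x) AND (NOT v OR NOT w OR x)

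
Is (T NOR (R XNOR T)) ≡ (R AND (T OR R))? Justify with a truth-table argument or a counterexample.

No. Counterexample: with T=1, R=1, Expression 1 = 0 but Expression 2 = 1.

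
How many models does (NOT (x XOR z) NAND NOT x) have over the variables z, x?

Satisfying assignments: (0,1), (1,0), (1,1)
Count: 3 out of 4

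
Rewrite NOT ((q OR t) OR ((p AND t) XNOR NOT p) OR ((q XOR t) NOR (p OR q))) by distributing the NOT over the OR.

NOT (q OR t) AND NOT ((p AND t) XNOR NOT p) AND NOT ((q XOR t) NOR (p OR q))
De Morgan's: NOT(OR of terms) = AND of negations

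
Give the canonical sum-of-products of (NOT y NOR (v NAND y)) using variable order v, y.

Σm(3) = (v AND y)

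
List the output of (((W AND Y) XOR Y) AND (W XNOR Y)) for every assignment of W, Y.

W | Y | Output
--------------
0 | 0 | 0
0 | 1 | 0
1 | 0 | 0
1 | 1 | 0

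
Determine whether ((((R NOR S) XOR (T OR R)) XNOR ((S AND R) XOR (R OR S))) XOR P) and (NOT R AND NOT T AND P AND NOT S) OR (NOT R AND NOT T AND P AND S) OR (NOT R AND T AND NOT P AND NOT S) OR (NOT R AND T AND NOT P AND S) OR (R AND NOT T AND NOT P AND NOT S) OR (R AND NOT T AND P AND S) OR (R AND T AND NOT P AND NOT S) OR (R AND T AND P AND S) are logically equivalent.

Yes, they are equivalent — the two output columns agree on all 16 assignments:
R | T | P | S | Expression 1 | Expression 2
-------------------------------------------
0 | 0 | 0 | 0 | 0 | 0
0 | 0 | 0 | 1 | 0 | 0
0 | 0 | 1 | 0 | 1 | 1
0 | 0 | 1 | 1 | 1 | 1
0 | 1 | 0 | 0 | 1 | 1
0 | 1 | 0 | 1 | 1 | 1
0 | 1 | 1 | 0 | 0 | 0
0 | 1 | 1 | 1 | 0 | 0
1 | 0 | 0 | 0 | 1 | 1
1 | 0 | 0 | 1 | 0 | 0
1 | 0 | 1 | 0 | 0 | 0
1 | 0 | 1 | 1 | 1 | 1
1 | 1 | 0 | 0 | 1 | 1
1 | 1 | 0 | 1 | 0 | 0
1 | 1 | 1 | 0 | 0 | 0
1 | 1 | 1 | 1 | 1 | 1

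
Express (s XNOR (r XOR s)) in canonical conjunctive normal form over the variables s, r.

(s OR NOT r) AND (NOT s OR NOT r)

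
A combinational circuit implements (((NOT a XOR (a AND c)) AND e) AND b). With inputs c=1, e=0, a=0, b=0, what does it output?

Substituting: (((NOT 0 XOR (0 AND 1)) AND 0) AND 0)
= 0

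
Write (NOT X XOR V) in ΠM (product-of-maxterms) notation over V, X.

ΠM(1, 2) = (V OR NOT X) AND (NOT V OR X)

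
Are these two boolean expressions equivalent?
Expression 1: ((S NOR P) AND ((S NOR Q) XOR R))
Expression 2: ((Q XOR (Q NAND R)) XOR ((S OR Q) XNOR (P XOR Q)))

No. Counterexample: with S=0, R=0, Q=0, P=0, Expression 1 = 1 but Expression 2 = 0.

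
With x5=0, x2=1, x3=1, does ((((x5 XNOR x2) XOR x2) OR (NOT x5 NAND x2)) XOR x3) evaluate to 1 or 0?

Substituting: ((((0 XNOR 1) XOR 1) OR (NOT 0 NAND 1)) XOR 1)
= 0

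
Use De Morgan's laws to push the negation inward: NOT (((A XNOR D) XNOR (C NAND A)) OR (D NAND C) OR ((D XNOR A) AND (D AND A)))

NOT ((A XNOR D) XNOR (C NAND A)) AND NOT (D NAND C) AND NOT ((D XNOR A) AND (D AND A))
De Morgan's: NOT(OR of terms) = AND of negations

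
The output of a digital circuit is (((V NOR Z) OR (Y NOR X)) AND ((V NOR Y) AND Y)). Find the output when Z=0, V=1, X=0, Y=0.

Substituting: (((1 NOR 0) OR (0 NOR 0)) AND ((1 NOR 0) AND 0))
= 0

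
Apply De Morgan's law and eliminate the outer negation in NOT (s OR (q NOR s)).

NOT s AND NOT (q NOR s)
De Morgan's: NOT(OR of terms) = AND of negations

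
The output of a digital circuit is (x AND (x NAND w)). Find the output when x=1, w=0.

Substituting: (1 AND (1 NAND 0))
= 1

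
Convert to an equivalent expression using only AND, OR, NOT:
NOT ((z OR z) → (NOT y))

(z OR z) AND y
(Negated implication: NOT(A → B) = A AND NOT B)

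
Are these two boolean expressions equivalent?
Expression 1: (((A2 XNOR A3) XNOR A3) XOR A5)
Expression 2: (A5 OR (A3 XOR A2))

No. Counterexample: with A5=0, A2=0, A3=1, Expression 1 = 0 but Expression 2 = 1.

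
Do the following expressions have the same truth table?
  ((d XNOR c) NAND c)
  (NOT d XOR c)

No. Counterexample: with c=0, d=1, Expression 1 = 1 but Expression 2 = 0.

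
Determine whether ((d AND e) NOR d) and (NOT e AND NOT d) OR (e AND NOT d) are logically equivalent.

Yes, they are equivalent — the two output columns agree on all 4 assignments:
e | d | Expression 1 | Expression 2
-----------------------------------
0 | 0 | 1 | 1
0 | 1 | 0 | 0
1 | 0 | 1 | 1
1 | 1 | 0 | 0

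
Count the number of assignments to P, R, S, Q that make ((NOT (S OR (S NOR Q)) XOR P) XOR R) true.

Satisfying assignments: (0,0,0,1), (0,1,0,0), (0,1,1,0), (0,1,1,1), (1,0,0,0), (1,0,1,0), (1,0,1,1), (1,1,0,1)
Count: 8 out of 16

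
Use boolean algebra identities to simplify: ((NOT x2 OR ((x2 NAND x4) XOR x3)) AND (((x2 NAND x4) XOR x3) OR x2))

By distribution ((E OR v) AND (E OR NOT v) = E):
= ((x2 NAND x4) XOR x3)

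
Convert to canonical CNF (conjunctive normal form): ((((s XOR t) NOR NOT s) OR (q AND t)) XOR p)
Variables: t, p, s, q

(t OR p OR s OR q) AND (t OR p OR s OR NOT q) AND (t OR p OR NOT s OR q) AND (t OR p OR NOT s OR NOT q) AND (NOT t OR p OR s OR q) AND (NOT t OR NOT p OR s OR NOT q) AND (NOT t OR NOT p OR NOT s OR q) AND (NOT t OR NOT p OR NOT s OR NOT q)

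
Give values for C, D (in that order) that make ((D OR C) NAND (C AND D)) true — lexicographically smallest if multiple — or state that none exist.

C=0, D=0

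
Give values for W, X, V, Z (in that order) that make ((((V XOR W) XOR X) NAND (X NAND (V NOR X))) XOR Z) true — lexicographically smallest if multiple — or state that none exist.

W=0, X=0, V=0, Z=0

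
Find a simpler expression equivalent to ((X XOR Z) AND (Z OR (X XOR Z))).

By absorption (E AND (E OR v) = E):
= (X XOR Z)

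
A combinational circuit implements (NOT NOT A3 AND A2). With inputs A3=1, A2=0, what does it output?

Substituting: (NOT NOT 1 AND 0)
= 0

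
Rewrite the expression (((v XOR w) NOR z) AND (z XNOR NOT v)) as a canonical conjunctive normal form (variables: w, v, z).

(w OR v OR z) AND (w OR v OR NOT z) AND (w OR NOT v OR z) AND (w OR NOT v OR NOT z) AND (NOT w OR v OR z) AND (NOT w OR v OR NOT z) AND (NOT w OR NOT v OR NOT z)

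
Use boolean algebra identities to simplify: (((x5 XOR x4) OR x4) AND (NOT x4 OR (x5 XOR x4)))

By distribution ((E OR v) AND (E OR NOT v) = E):
= (x5 XOR x4)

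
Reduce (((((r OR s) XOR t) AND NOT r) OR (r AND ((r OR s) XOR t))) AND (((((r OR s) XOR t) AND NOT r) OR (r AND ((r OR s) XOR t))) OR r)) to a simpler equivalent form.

By absorption (E AND (E OR v) = E) then distribution ((E AND v) OR (E AND NOT v) = E):
= ((r OR s) XOR t)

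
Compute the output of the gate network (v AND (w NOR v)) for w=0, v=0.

Substituting: (0 AND (0 NOR 0))
= 0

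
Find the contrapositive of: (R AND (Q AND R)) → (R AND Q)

Contrapositive: NOT (R AND Q) → NOT (R AND (Q AND R))
Note: A statement and its contrapositive are logically equivalent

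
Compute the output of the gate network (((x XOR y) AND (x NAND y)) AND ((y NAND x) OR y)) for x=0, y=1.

Substituting: (((0 XOR 1) AND (0 NAND 1)) AND ((1 NAND 0) OR 1))
= 1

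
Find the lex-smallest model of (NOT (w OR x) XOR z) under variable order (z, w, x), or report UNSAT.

z=0, w=0, x=0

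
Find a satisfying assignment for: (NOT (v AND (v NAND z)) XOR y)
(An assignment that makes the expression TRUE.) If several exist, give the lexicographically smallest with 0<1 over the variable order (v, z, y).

v=0, z=0, y=0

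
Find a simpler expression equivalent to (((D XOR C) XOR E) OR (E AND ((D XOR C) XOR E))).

By absorption (E OR (E AND v) = E):
= ((D XOR C) XOR E)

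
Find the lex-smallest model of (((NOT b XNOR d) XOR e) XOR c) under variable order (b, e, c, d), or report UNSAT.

b=0, e=0, c=0, d=1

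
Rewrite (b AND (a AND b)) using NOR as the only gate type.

((b NOR b) NOR (((a NOR a) NOR (b NOR b)) NOR ((a NOR a) NOR (b NOR b))))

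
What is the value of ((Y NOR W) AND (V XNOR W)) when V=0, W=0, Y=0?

Substituting: ((0 NOR 0) AND (0 XNOR 0))
= 1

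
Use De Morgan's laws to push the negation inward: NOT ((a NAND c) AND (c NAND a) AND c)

NOT (a NAND c) OR NOT (c NAND a) OR NOT c
De Morgan's: NOT(AND of terms) = OR of negations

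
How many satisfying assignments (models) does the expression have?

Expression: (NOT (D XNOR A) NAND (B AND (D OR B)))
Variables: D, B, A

Satisfying assignments: (0,0,0), (0,0,1), (0,1,0), (1,0,0), (1,0,1), (1,1,1)
Count: 6 out of 8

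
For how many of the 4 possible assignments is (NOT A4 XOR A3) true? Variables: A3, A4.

Satisfying assignments: (0,0), (1,1)
Count: 2 out of 4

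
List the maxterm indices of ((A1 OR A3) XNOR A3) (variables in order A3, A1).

ΠM(1) = (A3 OR NOT A1)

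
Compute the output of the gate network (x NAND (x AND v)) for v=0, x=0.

Substituting: (0 NAND (0 AND 0))
= 1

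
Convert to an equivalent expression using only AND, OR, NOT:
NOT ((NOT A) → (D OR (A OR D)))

(NOT A) AND NOT (D OR (A OR D))
(Negated implication: NOT(A → B) = A AND NOT B)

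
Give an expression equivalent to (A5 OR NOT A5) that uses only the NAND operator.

((A5 NAND A5) NAND ((A5 NAND A5) NAND (A5 NAND A5)))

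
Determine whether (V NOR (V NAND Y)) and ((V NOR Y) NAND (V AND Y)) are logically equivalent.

No. Counterexample: with Y=0, V=0, Expression 1 = 0 but Expression 2 = 1.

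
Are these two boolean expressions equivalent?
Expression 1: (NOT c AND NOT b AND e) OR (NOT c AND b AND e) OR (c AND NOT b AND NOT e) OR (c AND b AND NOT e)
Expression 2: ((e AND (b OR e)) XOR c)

Yes, they are equivalent — the two output columns agree on all 8 assignments:
c | b | e | Expression 1 | Expression 2
---------------------------------------
0 | 0 | 0 | 0 | 0
0 | 0 | 1 | 1 | 1
0 | 1 | 0 | 0 | 0
0 | 1 | 1 | 1 | 1
1 | 0 | 0 | 1 | 1
1 | 0 | 1 | 0 | 0
1 | 1 | 0 | 1 | 1
1 | 1 | 1 | 0 | 0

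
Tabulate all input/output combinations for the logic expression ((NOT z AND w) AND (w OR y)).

y | z | w | Output
------------------
0 | 0 | 0 | 0
0 | 0 | 1 | 1
0 | 1 | 0 | 0
0 | 1 | 1 | 0
1 | 0 | 0 | 0
1 | 0 | 1 | 1
1 | 1 | 0 | 0
1 | 1 | 1 | 0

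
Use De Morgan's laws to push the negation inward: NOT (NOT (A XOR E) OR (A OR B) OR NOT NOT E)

(A XOR E) AND NOT (A OR B) AND NOT E
De Morgan's: NOT(OR of terms) = AND of negations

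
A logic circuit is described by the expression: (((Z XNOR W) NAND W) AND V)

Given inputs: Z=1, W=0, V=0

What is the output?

Substituting: (((1 XNOR 0) NAND 0) AND 0)
= 0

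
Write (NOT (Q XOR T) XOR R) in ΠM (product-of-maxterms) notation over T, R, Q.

ΠM(1, 2, 4, 7) = (T OR R OR NOT Q) AND (T OR NOT R OR Q) AND (NOT T OR R OR Q) AND (NOT T OR NOT R OR NOT Q)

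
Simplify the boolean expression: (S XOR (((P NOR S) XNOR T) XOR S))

By XOR self-cancellation ((E XOR v) XOR v = E):
= ((P NOR S) XNOR T)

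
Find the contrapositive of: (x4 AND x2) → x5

Contrapositive: NOT x5 → NOT (x4 AND x2)
Note: A statement and its contrapositive are logically equivalent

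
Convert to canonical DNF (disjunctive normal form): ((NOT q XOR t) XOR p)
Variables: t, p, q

(NOT t AND NOT p AND NOT q) OR (NOT t AND p AND q) OR (t AND NOT p AND q) OR (t AND p AND NOT q)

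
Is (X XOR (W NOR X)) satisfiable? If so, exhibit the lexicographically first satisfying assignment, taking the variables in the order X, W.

X=0, W=0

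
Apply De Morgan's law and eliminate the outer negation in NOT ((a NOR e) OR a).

NOT (a NOR e) AND NOT a
De Morgan's: NOT(OR of terms) = AND of negations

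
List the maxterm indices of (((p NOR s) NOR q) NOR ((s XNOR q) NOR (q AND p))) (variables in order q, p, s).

ΠM(1, 2, 3, 4) = (q OR p OR NOT s) AND (q OR NOT p OR s) AND (q OR NOT p OR NOT s) AND (NOT q OR p OR s)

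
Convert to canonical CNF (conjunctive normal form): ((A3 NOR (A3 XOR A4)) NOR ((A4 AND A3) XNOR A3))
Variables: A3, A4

(A3 OR A4) AND (A3 OR NOT A4) AND (NOT A3 OR NOT A4)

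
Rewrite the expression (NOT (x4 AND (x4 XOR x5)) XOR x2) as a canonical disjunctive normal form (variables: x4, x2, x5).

(NOT x4 AND NOT x2 AND NOT x5) OR (NOT x4 AND NOT x2 AND x5) OR (x4 AND NOT x2 AND x5) OR (x4 AND x2 AND NOT x5)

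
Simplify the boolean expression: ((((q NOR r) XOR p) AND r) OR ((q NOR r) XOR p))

By absorption (E OR (E AND v) = E):
= ((q NOR r) XOR p)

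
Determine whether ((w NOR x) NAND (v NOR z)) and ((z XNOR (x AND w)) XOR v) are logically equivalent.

No. Counterexample: with w=0, z=0, x=0, v=0, Expression 1 = 0 but Expression 2 = 1.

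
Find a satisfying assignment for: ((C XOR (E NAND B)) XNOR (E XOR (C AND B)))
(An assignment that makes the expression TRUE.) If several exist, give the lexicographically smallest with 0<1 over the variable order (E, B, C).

E=0, B=0, C=1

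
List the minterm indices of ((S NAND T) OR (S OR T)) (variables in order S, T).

Σm(0, 1, 2, 3) = (NOT S AND NOT T) OR (NOT S AND T) OR (S AND NOT T) OR (S AND T)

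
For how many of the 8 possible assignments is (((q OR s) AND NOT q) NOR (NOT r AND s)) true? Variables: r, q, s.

Satisfying assignments: (0,0,0), (0,1,0), (1,0,0), (1,1,0), (1,1,1)
Count: 5 out of 8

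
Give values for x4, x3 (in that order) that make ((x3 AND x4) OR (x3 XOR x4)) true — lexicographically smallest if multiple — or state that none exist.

x4=0, x3=1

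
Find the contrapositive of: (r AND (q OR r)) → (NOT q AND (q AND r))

Contrapositive: NOT (NOT q AND (q AND r)) → NOT (r AND (q OR r))
Note: A statement and its contrapositive are logically equivalent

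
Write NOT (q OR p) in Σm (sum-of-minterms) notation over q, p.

Σm(0) = (NOT q AND NOT p)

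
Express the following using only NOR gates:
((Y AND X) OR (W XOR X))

((((Y NOR Y) NOR (X NOR X)) NOR ((((W NOR X) NOR (W NOR X)) NOR ((W NOR X) NOR (W NOR X))) NOR ((((W NOR W) NOR (X NOR X)) NOR ((W NOR W) NOR (X NOR X))) NOR (((W NOR W) NOR (X NOR X)) NOR ((W NOR W) NOR (X NOR X)))))) NOR (((Y NOR Y) NOR (X NOR X)) NOR ((((W NOR X) NOR (W NOR X)) NOR ((W NOR X) NOR (W NOR X))) NOR ((((W NOR W) NOR (X NOR X)) NOR ((W NOR W) NOR (X NOR X))) NOR (((W NOR W) NOR (X NOR X)) NOR ((W NOR W) NOR (X NOR X)))))))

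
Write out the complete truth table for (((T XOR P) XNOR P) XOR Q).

P | Q | T | Output
------------------
0 | 0 | 0 | 1
0 | 0 | 1 | 0
0 | 1 | 0 | 0
0 | 1 | 1 | 1
1 | 0 | 0 | 1
1 | 0 | 1 | 0
1 | 1 | 0 | 0
1 | 1 | 1 | 1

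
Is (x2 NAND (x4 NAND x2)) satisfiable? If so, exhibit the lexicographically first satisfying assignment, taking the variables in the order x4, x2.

x4=0, x2=0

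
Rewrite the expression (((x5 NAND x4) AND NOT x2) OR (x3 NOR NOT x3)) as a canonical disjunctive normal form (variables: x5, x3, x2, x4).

(NOT x5 AND NOT x3 AND NOT x2 AND NOT x4) OR (NOT x5 AND NOT x3 AND NOT x2 AND x4) OR (NOT x5 AND x3 AND NOT x2 AND NOT x4) OR (NOT x5 AND x3 AND NOT x2 AND x4) OR (x5 AND NOT x3 AND NOT x2 AND NOT x4) OR (x5 AND x3 AND NOT x2 AND NOT x4)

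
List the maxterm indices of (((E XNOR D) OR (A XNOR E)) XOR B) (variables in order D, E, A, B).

ΠM(1, 3, 4, 7, 9, 10, 13, 15) = (D OR E OR A OR NOT B) AND (D OR E OR NOT A OR NOT B) AND (D OR NOT E OR A OR B) AND (D OR NOT E OR NOT A OR NOT B) AND (NOT D OR E OR A OR NOT B) AND (NOT D OR E OR NOT A OR B) AND (NOT D OR NOT E OR A OR NOT B) AND (NOT D OR NOT E OR NOT A OR NOT B)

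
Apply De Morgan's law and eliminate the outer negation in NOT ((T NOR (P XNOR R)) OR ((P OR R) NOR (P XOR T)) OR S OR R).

NOT (T NOR (P XNOR R)) AND NOT ((P OR R) NOR (P XOR T)) AND NOT S AND NOT R
De Morgan's: NOT(OR of terms) = AND of negations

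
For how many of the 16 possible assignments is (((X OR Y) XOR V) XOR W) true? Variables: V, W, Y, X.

Satisfying assignments: (0,0,0,1), (0,0,1,0), (0,0,1,1), (0,1,0,0), (1,0,0,0), (1,1,0,1), (1,1,1,0), (1,1,1,1)
Count: 8 out of 16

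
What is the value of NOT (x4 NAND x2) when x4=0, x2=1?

Substituting: NOT (0 NAND 1)
= 0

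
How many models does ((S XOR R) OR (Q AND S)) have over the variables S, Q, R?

Satisfying assignments: (0,0,1), (0,1,1), (1,0,0), (1,1,0), (1,1,1)
Count: 5 out of 8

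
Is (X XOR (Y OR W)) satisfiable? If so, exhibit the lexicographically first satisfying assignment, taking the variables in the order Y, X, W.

Y=0, X=0, W=1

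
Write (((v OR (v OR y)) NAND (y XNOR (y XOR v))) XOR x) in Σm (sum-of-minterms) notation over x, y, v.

Σm(0, 1, 3, 6) = (NOT x AND NOT y AND NOT v) OR (NOT x AND NOT y AND v) OR (NOT x AND y AND v) OR (x AND y AND NOT v)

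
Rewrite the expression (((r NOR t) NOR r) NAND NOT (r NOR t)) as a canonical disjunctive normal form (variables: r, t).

(NOT r AND NOT t) OR (r AND NOT t) OR (r AND t)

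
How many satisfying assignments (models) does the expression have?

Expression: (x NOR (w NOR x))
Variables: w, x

Satisfying assignments: (1,0)
Count: 1 out of 4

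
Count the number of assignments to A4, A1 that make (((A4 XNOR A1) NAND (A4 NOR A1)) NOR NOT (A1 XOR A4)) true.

No assignment satisfies the expression.
Count: 0 out of 4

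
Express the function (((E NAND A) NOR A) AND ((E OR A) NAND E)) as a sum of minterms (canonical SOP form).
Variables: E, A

Σm() = FALSE (no minterms)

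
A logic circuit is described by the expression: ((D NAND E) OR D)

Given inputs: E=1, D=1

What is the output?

Substituting: ((1 NAND 1) OR 1)
= 1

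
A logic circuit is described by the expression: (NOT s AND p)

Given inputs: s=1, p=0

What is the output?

Substituting: (NOT 1 AND 0)
= 0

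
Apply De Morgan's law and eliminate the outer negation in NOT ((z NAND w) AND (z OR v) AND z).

NOT (z NAND w) OR NOT (z OR v) OR NOT z
De Morgan's: NOT(AND of terms) = OR of negations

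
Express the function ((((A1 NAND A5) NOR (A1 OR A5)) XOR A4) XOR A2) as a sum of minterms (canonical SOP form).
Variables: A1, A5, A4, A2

Σm(1, 2, 5, 6, 9, 10, 13, 14) = (NOT A1 AND NOT A5 AND NOT A4 AND A2) OR (NOT A1 AND NOT A5 AND A4 AND NOT A2) OR (NOT A1 AND A5 AND NOT A4 AND A2) OR (NOT A1 AND A5 AND A4 AND NOT A2) OR (A1 AND NOT A5 AND NOT A4 AND A2) OR (A1 AND NOT A5 AND A4 AND NOT A2) OR (A1 AND A5 AND NOT A4 AND A2) OR (A1 AND A5 AND A4 AND NOT A2)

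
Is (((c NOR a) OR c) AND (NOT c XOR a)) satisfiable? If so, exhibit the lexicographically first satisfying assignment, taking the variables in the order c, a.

c=0, a=0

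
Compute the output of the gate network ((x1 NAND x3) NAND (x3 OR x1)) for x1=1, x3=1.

Substituting: ((1 NAND 1) NAND (1 OR 1))
= 1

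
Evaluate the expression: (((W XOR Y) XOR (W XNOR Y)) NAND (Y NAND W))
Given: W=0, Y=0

Substituting: (((0 XOR 0) XOR (0 XNOR 0)) NAND (0 NAND 0))
= 0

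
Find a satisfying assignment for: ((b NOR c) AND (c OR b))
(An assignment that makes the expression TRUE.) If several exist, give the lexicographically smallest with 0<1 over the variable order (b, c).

UNSATISFIABLE - no assignment makes this expression true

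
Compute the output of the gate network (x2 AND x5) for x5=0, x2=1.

Substituting: (1 AND 0)
= 0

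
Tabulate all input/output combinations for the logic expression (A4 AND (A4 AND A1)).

A1 | A4 | Output
----------------
0 | 0 | 0
0 | 1 | 0
1 | 0 | 0
1 | 1 | 1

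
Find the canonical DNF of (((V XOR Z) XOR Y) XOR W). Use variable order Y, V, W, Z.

(NOT Y AND NOT V AND NOT W AND Z) OR (NOT Y AND NOT V AND W AND NOT Z) OR (NOT Y AND V AND NOT W AND NOT Z) OR (NOT Y AND V AND W AND Z) OR (Y AND NOT V AND NOT W AND NOT Z) OR (Y AND NOT V AND W AND Z) OR (Y AND V AND NOT W AND Z) OR (Y AND V AND W AND NOT Z)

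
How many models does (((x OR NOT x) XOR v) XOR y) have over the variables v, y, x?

Satisfying assignments: (0,0,0), (0,0,1), (1,1,0), (1,1,1)
Count: 4 out of 8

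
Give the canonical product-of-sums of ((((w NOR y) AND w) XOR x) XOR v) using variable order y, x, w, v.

ΠM(0, 2, 5, 7, 8, 10, 13, 15) = (y OR x OR w OR v) AND (y OR x OR NOT w OR v) AND (y OR NOT x OR w OR NOT v) AND (y OR NOT x OR NOT w OR NOT v) AND (NOT y OR x OR w OR v) AND (NOT y OR x OR NOT w OR v) AND (NOT y OR NOT x OR w OR NOT v) AND (NOT y OR NOT x OR NOT w OR NOT v)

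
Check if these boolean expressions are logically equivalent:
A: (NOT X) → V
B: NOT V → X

Yes, Contrapositive is always equivalent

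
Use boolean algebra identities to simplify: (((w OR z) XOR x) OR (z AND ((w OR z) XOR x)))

By absorption (E OR (E AND v) = E):
= ((w OR z) XOR x)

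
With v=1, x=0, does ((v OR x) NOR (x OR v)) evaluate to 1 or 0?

Substituting: ((1 OR 0) NOR (0 OR 1))
= 0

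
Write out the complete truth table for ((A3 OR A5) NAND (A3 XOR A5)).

A3 | A5 | Output
----------------
0 | 0 | 1
0 | 1 | 0
1 | 0 | 0
1 | 1 | 1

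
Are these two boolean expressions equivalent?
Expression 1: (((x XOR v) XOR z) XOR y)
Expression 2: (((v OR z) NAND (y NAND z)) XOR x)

No. Counterexample: with z=0, x=0, y=0, v=0, Expression 1 = 0 but Expression 2 = 1.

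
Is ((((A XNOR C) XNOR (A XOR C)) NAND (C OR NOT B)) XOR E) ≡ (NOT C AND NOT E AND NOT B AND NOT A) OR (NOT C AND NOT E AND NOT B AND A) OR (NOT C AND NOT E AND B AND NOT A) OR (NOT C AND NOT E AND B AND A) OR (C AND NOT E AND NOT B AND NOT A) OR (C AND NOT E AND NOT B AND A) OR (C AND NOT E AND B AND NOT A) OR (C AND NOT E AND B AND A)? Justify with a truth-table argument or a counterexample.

Yes, they are equivalent — the two output columns agree on all 16 assignments:
C | E | B | A | Expression 1 | Expression 2
-------------------------------------------
0 | 0 | 0 | 0 | 1 | 1
0 | 0 | 0 | 1 | 1 | 1
0 | 0 | 1 | 0 | 1 | 1
0 | 0 | 1 | 1 | 1 | 1
0 | 1 | 0 | 0 | 0 | 0
0 | 1 | 0 | 1 | 0 | 0
0 | 1 | 1 | 0 | 0 | 0
0 | 1 | 1 | 1 | 0 | 0
1 | 0 | 0 | 0 | 1 | 1
1 | 0 | 0 | 1 | 1 | 1
1 | 0 | 1 | 0 | 1 | 1
1 | 0 | 1 | 1 | 1 | 1
1 | 1 | 0 | 0 | 0 | 0
1 | 1 | 0 | 1 | 0 | 0
1 | 1 | 1 | 0 | 0 | 0
1 | 1 | 1 | 1 | 0 | 0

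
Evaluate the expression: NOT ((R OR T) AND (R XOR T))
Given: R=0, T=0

Substituting: NOT ((0 OR 0) AND (0 XOR 0))
= 1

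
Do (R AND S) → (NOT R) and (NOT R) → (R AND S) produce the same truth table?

No, Converse is not equivalent to original (counterexample: R=0, S=0)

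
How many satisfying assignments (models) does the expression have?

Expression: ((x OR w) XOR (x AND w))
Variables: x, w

Satisfying assignments: (0,1), (1,0)
Count: 2 out of 4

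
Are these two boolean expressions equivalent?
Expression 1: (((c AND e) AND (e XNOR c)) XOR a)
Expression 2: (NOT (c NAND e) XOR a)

Yes, they are equivalent — the two output columns agree on all 8 assignments:
e | a | c | Expression 1 | Expression 2
---------------------------------------
0 | 0 | 0 | 0 | 0
0 | 0 | 1 | 0 | 0
0 | 1 | 0 | 1 | 1
0 | 1 | 1 | 1 | 1
1 | 0 | 0 | 0 | 0
1 | 0 | 1 | 1 | 1
1 | 1 | 0 | 1 | 1
1 | 1 | 1 | 0 | 0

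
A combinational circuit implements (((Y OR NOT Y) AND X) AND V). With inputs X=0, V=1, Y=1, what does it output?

Substituting: (((1 OR NOT 1) AND 0) AND 1)
= 0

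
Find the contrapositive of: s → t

Contrapositive: NOT t → NOT s
Note: A statement and its contrapositive are logically equivalent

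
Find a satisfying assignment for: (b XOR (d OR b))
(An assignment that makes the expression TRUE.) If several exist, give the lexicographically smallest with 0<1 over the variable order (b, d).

b=0, d=1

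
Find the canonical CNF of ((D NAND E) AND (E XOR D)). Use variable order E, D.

(E OR D) AND (NOT E OR NOT D)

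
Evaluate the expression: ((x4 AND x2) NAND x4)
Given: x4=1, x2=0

Substituting: ((1 AND 0) NAND 1)
= 1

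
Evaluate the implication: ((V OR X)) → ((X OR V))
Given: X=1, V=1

Antecedent ((V OR X)) = 1; consequent ((X OR V)) = 1.
1 → 1 = 1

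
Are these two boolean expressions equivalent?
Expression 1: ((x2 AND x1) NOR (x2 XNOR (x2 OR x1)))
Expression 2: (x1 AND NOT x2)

Yes, they are equivalent — the two output columns agree on all 4 assignments:
x1 | x2 | Expression 1 | Expression 2
-------------------------------------
0 | 0 | 0 | 0
0 | 1 | 0 | 0
1 | 0 | 1 | 1
1 | 1 | 0 | 0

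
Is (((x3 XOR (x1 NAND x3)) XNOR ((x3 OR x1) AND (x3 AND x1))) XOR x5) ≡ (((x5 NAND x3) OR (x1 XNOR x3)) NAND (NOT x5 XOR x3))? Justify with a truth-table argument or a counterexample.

No. Counterexample: with x5=1, x1=0, x3=1, Expression 1 = 0 but Expression 2 = 1.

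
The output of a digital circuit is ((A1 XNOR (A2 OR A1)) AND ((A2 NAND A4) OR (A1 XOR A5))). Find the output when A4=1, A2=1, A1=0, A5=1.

Substituting: ((0 XNOR (1 OR 0)) AND ((1 NAND 1) OR (0 XOR 1)))
= 0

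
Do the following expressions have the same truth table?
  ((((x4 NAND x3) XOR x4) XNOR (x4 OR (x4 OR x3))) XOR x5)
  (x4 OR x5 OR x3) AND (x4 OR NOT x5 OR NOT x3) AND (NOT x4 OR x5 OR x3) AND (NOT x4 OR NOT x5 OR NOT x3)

Yes, they are equivalent — the two output columns agree on all 8 assignments:
x4 | x5 | x3 | Expression 1 | Expression 2
------------------------------------------
0 | 0 | 0 | 0 | 0
0 | 0 | 1 | 1 | 1
0 | 1 | 0 | 1 | 1
0 | 1 | 1 | 0 | 0
1 | 0 | 0 | 0 | 0
1 | 0 | 1 | 1 | 1
1 | 1 | 0 | 1 | 1
1 | 1 | 1 | 0 | 0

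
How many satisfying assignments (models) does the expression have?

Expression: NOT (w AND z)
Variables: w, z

Satisfying assignments: (0,0), (0,1), (1,0)
Count: 3 out of 4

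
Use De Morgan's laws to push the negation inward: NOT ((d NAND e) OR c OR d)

NOT (d NAND e) AND NOT c AND NOT d
De Morgan's: NOT(OR of terms) = AND of negations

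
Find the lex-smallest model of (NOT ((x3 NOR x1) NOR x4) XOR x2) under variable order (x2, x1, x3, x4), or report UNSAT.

x2=0, x1=0, x3=0, x4=0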